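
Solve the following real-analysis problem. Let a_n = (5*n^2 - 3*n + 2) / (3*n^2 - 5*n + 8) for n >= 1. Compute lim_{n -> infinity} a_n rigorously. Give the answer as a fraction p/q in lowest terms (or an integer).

Divide numerator and denominator by n^2, the highest power:
numerator / n^2 = 5 - 3/n + 2/n^2
denominator / n^2 = 3 - 5/n + 8/n^2
As n -> infinity, all terms of the form c/n^k (k >= 1) tend to 0.
So numerator / n^2 -> 5 and denominator / n^2 -> 3.
Therefore lim a_n = 5/3.

5/3


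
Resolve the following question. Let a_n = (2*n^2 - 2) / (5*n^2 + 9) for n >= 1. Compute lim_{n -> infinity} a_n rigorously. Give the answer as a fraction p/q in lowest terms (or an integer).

Divide numerator and denominator by n^2, the highest power:
numerator / n^2 = 2 - 2/n^2
denominator / n^2 = 5 + 9/n^2
As n -> infinity, all terms of the form c/n^k (k >= 1) tend to 0.
So numerator / n^2 -> 2 and denominator / n^2 -> 5.
Therefore lim a_n = 2/5.

2/5


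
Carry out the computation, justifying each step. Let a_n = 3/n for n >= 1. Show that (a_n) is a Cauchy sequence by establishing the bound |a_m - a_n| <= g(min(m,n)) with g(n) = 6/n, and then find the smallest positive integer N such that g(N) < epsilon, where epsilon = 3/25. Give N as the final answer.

For any m, n >= 1, by the triangle inequality:
|a_m - a_n| = |3/m - 3/n| <= 3*1/m + 3*1/n <= 6/min(m,n).
So g(n) = 6/n bounds the Cauchy difference. Since g(n) -> 0, (a_n) is Cauchy.
Now solve g(N) < 3/25: 6/N < 3/25 <=> N > 6 / (3/25) = 50.
The smallest integer strictly greater than 50 is N = 51.
Check: g(51) = 6/51 = 2/17 < 3/25; g(50) = 3/25 >= 3/25. So N = 51.

51


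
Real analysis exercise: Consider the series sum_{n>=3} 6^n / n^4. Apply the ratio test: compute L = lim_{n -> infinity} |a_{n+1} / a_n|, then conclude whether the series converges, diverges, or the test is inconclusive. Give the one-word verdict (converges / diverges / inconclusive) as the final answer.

Let a_n denote the general term. Form the ratio a_{n+1}/a_n and simplify:
a_{n+1}/a_n = 6*n^4/(n + 1)^4
Take the limit as n -> infinity: L = 6.
Since L = 6 > 1 (or L = infinity), the ratio test implies the series diverges.

diverges


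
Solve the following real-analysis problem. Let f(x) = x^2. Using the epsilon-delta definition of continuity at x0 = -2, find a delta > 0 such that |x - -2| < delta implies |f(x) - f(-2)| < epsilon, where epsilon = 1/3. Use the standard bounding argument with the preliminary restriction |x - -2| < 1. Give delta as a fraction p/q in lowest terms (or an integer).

Factor: |x^2 - (-2)^2| = |x - -2| * |x + -2|.
Impose |x - -2| < 1 first. Then |x + -2| = |(x - -2) + 2*(-2)| <= |x - -2| + 2*|-2| < 1 + 4 = 5.
So |x^2 - (-2)^2| < delta * 5.
We need delta * 5 <= 1/3, i.e. delta <= 1/3/5 = 1/15.
Since 1/15 < 1, this is tighter than 1; take delta = 1/15.
So delta = 1/15 works.

1/15


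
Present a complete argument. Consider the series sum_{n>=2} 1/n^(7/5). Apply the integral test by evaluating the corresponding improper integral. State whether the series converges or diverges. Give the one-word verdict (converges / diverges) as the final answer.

Let f(x) = x^(-7/5). Then f is positive, continuous, and decreasing on [2, infinity), so the integral test applies.
Compute the improper integral int_{2}^infinity f(x) dx:
  antiderivative F(x) = -5/(2*x^(2/5)).
  As x -> infinity, F(x) -> 0 (since p = 7/5 > 1).
  So int = F(infinity) - F(2) = 0 - (-5*2^(3/5)/4) = 5*2^(3/5)/4.
  Finite, so by the integral test, the series converges.

converges


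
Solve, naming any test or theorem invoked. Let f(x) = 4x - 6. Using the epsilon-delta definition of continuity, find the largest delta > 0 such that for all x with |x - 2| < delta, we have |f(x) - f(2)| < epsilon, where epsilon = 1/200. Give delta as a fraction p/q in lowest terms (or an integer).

We compute f(2) = 4*(2) - 6 = 2.
|f(x) - f(2)| = |4x - 6 - (2)| = |4(x - 2)| = 4|x - 2|.
We need 4|x - 2| < 1/200, i.e. |x - 2| < 1/200 / 4 = 1/800.
So any delta <= 1/800 works. Conversely, if delta > 1/800, then x = 2 + 1/800 satisfies |x - 2| = 1/800 < delta but |f(x) - f(2)| = 4 * 1/800 = 1/200, which is not < 1/200; so no larger delta works.
Hence the largest such delta is 1/800.

1/800


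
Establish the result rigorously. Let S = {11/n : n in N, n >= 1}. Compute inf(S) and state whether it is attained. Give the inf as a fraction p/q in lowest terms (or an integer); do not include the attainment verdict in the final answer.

Analysis:
- Values: 11, 11/2, 11/3, 11/4, ... strictly decreasing.
- The maximum is 11 (n=1); sup = 11 (attained).
- The set is bounded below by 0; 11/n -> 0 so 0 is the greatest lower bound.
- 0 is not in the set, so inf = 0 is not attained.
Conclusion: inf(S) = 0, not attained in S.

0


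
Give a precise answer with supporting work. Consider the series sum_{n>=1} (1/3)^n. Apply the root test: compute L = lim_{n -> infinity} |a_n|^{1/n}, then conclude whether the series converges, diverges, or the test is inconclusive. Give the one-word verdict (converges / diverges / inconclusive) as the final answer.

Let a_n denote the general term. Form |a_n|^(1/n) and simplify:
|a_n|^(1/n) = 1/3
Take the limit as n -> infinity: L = 1/3.
Since L = 1/3 < 1, the root test implies convergence.

converges


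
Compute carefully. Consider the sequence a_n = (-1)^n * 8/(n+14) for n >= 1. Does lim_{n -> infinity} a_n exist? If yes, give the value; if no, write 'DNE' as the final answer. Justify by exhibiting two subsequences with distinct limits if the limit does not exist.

Examine the behaviour of a_n along subsequences.
Even-n subsequence a_{2k} = 8/(2k+14) -> 0. Odd-n subsequence a_{2k+1} = -8/(2k+15) -> 0. Both tend to 0, which suggests the limit is 0; verify directly.
|a_n - 0| = 8/(n+14) < 8/n for every n >= 1.
Given epsilon > 0, choose a positive integer N > 8/epsilon. Then for all n >= N, |a_n| < 8/n <= 8/N < epsilon.
So by the definition of the limit, lim a_n exists and equals 0.

0


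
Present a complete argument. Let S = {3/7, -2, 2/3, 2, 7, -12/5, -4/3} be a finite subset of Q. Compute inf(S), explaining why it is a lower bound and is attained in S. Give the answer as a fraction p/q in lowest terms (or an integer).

S is finite, so inf(S) = min(S).
Sorted increasing:
-12/5, -2, -4/3, 3/7, 2/3, 2, 7
The extremum is -12/5.
For every x in S, x >= -12/5. And -12/5 is in S, so it is attained.
Therefore inf(S) = -12/5.

-12/5


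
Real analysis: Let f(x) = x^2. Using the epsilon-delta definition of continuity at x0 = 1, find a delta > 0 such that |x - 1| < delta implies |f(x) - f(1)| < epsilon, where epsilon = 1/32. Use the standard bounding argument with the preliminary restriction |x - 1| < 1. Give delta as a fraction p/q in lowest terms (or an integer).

Factor: |x^2 - (1)^2| = |x - 1| * |x + 1|.
Impose |x - 1| < 1 first. Then |x + 1| = |(x - 1) + 2*(1)| <= |x - 1| + 2*|1| < 1 + 2 = 3.
So |x^2 - (1)^2| < delta * 3.
We need delta * 3 <= 1/32, i.e. delta <= 1/32/3 = 1/96.
Since 1/96 < 1, this is tighter than 1; take delta = 1/96.
So delta = 1/96 works.

1/96


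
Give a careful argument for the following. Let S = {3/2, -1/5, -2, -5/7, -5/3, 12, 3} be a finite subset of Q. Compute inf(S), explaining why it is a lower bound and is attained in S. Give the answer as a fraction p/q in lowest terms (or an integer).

S is finite, so inf(S) = min(S).
Sorted increasing:
-2, -5/3, -5/7, -1/5, 3/2, 3, 12
The extremum is -2.
For every x in S, x >= -2. And -2 is in S, so it is attained.
Therefore inf(S) = -2.

-2


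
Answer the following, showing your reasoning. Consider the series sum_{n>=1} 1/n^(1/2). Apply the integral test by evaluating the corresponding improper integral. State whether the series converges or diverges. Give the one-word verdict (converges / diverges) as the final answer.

Let f(x) = 1/sqrt(x). Then f is positive, continuous, and decreasing on [1, infinity), so the integral test applies.
Compute the improper integral int_{1}^infinity f(x) dx:
  antiderivative F(x) = 2*sqrt(x).
  As x -> infinity, F(x) -> infinity (since p = 1/2 < 1).
  So the integral diverges. By the integral test, the series diverges.

diverges


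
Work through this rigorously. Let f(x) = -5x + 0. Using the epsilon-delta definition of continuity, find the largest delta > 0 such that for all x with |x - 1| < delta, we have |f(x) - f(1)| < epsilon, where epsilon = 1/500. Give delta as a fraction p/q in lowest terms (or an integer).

We compute f(1) = -5*(1) + 0 = -5.
|f(x) - f(1)| = |-5x + 0 - (-5)| = |-5(x - 1)| = 5|x - 1|.
We need 5|x - 1| < 1/500, i.e. |x - 1| < 1/500 / 5 = 1/2500.
So any delta <= 1/2500 works. Conversely, if delta > 1/2500, then x = 1 + 1/2500 satisfies |x - 1| = 1/2500 < delta but |f(x) - f(1)| = 5 * 1/2500 = 1/500, which is not < 1/500; so no larger delta works.
Hence the largest such delta is 1/2500.

1/2500


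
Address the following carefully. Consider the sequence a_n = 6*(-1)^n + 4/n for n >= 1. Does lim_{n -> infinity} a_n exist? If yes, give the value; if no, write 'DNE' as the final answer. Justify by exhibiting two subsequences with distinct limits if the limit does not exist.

Examine the behaviour of a_n along subsequences.
a_{2k} = 6 + 4/(2k) -> 6. a_{2k+1} = -6 + 4/(2k+1) -> -6.
Since these two subsequential limits are 6 and -6, distinct, the full sequence cannot converge (a convergent sequence has all subsequences tending to the same limit). So lim a_n does not exist.

DNE


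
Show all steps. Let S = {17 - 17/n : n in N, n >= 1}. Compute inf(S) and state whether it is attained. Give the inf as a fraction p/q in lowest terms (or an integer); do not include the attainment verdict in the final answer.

Analysis:
- Values: 0, 17/2, 34/3, 51/4, ... strictly increasing.
- Minimum is 0 (n=1); inf = 0 (attained).
- 17 - 17/n -> 17 from below; sup = 17, not attained.
Conclusion: inf(S) = 0, attained in S.

0


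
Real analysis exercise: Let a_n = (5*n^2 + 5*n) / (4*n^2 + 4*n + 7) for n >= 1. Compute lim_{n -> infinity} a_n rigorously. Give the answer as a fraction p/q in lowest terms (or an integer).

Divide numerator and denominator by n^2, the highest power:
numerator / n^2 = 5 + 5/n
denominator / n^2 = 4 + 4/n + 7/n^2
As n -> infinity, all terms of the form c/n^k (k >= 1) tend to 0.
So numerator / n^2 -> 5 and denominator / n^2 -> 4.
Therefore lim a_n = 5/4.

5/4


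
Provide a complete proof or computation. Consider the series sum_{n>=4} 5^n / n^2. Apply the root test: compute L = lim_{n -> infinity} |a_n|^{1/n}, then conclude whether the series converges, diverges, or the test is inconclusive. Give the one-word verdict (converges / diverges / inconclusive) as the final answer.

Let a_n denote the general term. Form |a_n|^(1/n) and simplify:
|a_n|^(1/n) = 5/n^(2/n)
Take the limit as n -> infinity: L = 5.
Since L = 5 > 1, the root test implies divergence.

diverges


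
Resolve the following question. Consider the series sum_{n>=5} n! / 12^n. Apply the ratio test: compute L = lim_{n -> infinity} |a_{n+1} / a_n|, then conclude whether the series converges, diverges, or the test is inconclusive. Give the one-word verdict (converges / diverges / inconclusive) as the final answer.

Let a_n denote the general term. Form the ratio a_{n+1}/a_n and simplify:
a_{n+1}/a_n = n/12 + 1/12
Take the limit as n -> infinity: L = infinity.
Since L = infinity > 1 (or L = infinity), the ratio test implies the series diverges.

diverges


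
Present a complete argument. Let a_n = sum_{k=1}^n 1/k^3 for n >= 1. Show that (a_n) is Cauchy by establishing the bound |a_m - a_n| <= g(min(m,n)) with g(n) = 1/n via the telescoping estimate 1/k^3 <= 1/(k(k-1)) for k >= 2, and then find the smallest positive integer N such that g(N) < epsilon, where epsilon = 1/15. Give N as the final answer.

For m > n >= 1: |a_m - a_n| = sum_{k=n+1}^m 1/k^3.
Use 1/k^3 <= 1/(k(k-1)) = 1/(k-1) - 1/k for k >= 2 (which holds since k^3 >= k^2 >= k(k-1) for k >= 2):
sum_{k=n+1}^m 1/k^3 <= sum_{k=n+1}^m (1/(k-1) - 1/k) = 1/n - 1/m <= 1/n.
By symmetry the same bound holds with n,m swapped, so |a_m - a_n| <= 1/min(m,n) = g(min(m,n)). Since g(n) -> 0, (a_n) is Cauchy.
Now solve g(N) < 1/15: 1/N < 1/15 <=> N > 1/(1/15) = 15.
The smallest integer strictly greater than 15 is N = 16.
Check: g(16) = 1/16 < 1/15; g(15) = 1/15 >= 1/15. So N = 16.

16


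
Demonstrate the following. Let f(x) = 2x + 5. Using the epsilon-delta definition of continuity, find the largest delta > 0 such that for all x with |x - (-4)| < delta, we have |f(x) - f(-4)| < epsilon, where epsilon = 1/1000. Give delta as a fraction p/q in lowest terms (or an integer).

We compute f(-4) = 2*(-4) + 5 = -3.
|f(x) - f(-4)| = |2x + 5 - (-3)| = |2(x - (-4))| = 2|x - (-4)|.
We need 2|x - (-4)| < 1/1000, i.e. |x - (-4)| < 1/1000 / 2 = 1/2000.
So any delta <= 1/2000 works. Conversely, if delta > 1/2000, then x = -4 + 1/2000 satisfies |x - (-4)| = 1/2000 < delta but |f(x) - f(-4)| = 2 * 1/2000 = 1/1000, which is not < 1/1000; so no larger delta works.
Hence the largest such delta is 1/2000.

1/2000


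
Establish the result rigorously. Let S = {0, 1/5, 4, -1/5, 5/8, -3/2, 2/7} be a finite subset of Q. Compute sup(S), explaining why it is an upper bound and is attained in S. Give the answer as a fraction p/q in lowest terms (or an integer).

S is finite, so sup(S) = max(S).
Sorted decreasing:
4, 5/8, 2/7, 1/5, 0, -1/5, -3/2
The extremum is 4.
For every x in S, x <= 4. And 4 is in S, so it is attained.
Therefore sup(S) = 4.

4


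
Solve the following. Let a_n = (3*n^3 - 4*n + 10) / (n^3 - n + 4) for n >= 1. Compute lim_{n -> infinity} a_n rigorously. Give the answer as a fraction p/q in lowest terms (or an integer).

Divide numerator and denominator by n^3, the highest power:
numerator / n^3 = 3 - 4/n^2 + 10/n^3
denominator / n^3 = 1 - 1/n^2 + 4/n^3
As n -> infinity, all terms of the form c/n^k (k >= 1) tend to 0.
So numerator / n^3 -> 3 and denominator / n^3 -> 1.
Therefore lim a_n = 3.

3


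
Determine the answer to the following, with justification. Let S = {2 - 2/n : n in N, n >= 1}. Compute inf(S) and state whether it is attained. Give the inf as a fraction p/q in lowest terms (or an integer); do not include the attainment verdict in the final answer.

Analysis:
- Values: 0, 1, 4/3, 3/2, ... strictly increasing.
- Minimum is 0 (n=1); inf = 0 (attained).
- 2 - 2/n -> 2 from below; sup = 2, not attained.
Conclusion: inf(S) = 0, attained in S.

0


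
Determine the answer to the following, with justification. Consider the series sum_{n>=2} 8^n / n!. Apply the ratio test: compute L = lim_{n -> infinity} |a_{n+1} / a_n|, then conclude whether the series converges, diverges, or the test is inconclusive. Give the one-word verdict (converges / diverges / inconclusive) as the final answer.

Let a_n denote the general term. Form the ratio a_{n+1}/a_n and simplify:
a_{n+1}/a_n = 8/(n + 1)
Take the limit as n -> infinity: L = 0.
Since L = 0 < 1, the ratio test implies the series converges.

converges


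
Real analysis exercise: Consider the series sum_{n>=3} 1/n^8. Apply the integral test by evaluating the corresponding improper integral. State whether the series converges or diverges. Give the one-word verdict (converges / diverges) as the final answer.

Let f(x) = x^(-8). Then f is positive, continuous, and decreasing on [3, infinity), so the integral test applies.
Compute the improper integral int_{3}^infinity f(x) dx:
  antiderivative F(x) = -1/(7*x^7).
  As x -> infinity, F(x) -> 0 (since p = 8 > 1).
  So int = F(infinity) - F(3) = 0 - (-1/15309) = 1/15309.
  Finite, so by the integral test, the series converges.

converges


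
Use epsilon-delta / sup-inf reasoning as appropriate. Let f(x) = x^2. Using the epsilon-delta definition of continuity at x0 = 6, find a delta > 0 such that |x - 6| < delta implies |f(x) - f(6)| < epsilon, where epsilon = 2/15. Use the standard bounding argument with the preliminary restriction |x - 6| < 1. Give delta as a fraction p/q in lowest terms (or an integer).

Factor: |x^2 - (6)^2| = |x - 6| * |x + 6|.
Impose |x - 6| < 1 first. Then |x + 6| = |(x - 6) + 2*(6)| <= |x - 6| + 2*|6| < 1 + 12 = 13.
So |x^2 - (6)^2| < delta * 13.
We need delta * 13 <= 2/15, i.e. delta <= 2/15/13 = 2/195.
Since 2/195 < 1, this is tighter than 1; take delta = 2/195.
So delta = 2/195 works.

2/195


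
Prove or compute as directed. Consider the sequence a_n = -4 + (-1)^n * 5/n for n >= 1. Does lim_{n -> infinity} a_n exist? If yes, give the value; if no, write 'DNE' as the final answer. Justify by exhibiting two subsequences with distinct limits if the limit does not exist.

Examine the behaviour of a_n along subsequences.
Even-n subsequence a_{2k} = -4 + 5/(2k) -> -4. Odd-n subsequence a_{2k+1} = -4 - 5/(2k+1) -> -4. Both tend to -4, which suggests the limit is -4; verify directly.
|a_n - (-4)| = |(-1)^n * 5/n| = 5/n for every n >= 1.
Given epsilon > 0, choose a positive integer N > 5/epsilon. Then for all n >= N, |a_n - (-4)| = 5/n <= 5/N < epsilon.
So by the definition of the limit, lim a_n exists and equals -4.

-4


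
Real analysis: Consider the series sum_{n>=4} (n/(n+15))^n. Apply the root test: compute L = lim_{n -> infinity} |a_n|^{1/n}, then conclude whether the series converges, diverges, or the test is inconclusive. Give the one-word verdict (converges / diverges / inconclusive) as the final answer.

Let a_n denote the general term. Form |a_n|^(1/n) and simplify:
|a_n|^(1/n) = n/(n + 15)
Take the limit as n -> infinity: L = 1.
Since L = 1, the root test is inconclusive. (In fact a_n = (n/(n+15))^n -> e^(-15) != 0, so the nth-term test shows divergence; but the root test itself gives no conclusion.)

inconclusive


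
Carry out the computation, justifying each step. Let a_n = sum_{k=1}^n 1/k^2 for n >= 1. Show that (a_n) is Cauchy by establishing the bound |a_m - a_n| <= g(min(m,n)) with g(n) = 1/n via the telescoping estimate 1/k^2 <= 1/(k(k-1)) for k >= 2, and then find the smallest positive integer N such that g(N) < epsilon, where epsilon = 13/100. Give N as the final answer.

For m > n >= 1: |a_m - a_n| = sum_{k=n+1}^m 1/k^2.
Use 1/k^2 <= 1/(k(k-1)) = 1/(k-1) - 1/k for k >= 2:
sum_{k=n+1}^m 1/k^2 <= sum_{k=n+1}^m (1/(k-1) - 1/k) = 1/n - 1/m <= 1/n.
By symmetry the same bound holds with n,m swapped, so |a_m - a_n| <= 1/min(m,n) = g(min(m,n)). Since g(n) -> 0, (a_n) is Cauchy.
Now solve g(N) < 13/100: 1/N < 13/100 <=> N > 1/(13/100) = 100/13.
The smallest integer strictly greater than 100/13 is N = 8.
Check: g(8) = 1/8 < 13/100; g(7) = 1/7 >= 13/100. So N = 8.

8


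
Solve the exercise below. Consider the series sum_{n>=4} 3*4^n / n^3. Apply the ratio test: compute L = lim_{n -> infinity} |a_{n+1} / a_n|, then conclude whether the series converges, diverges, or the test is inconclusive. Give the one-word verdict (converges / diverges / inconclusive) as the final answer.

Let a_n denote the general term. Form the ratio a_{n+1}/a_n and simplify:
a_{n+1}/a_n = 4*n^3/(n + 1)^3
Take the limit as n -> infinity: L = 4.
Since L = 4 > 1 (or L = infinity), the ratio test implies the series diverges.

diverges


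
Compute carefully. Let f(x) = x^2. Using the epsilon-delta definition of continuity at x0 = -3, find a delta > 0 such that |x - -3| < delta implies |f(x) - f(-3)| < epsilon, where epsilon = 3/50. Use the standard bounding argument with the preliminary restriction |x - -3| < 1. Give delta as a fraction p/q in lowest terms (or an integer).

Factor: |x^2 - (-3)^2| = |x - -3| * |x + -3|.
Impose |x - -3| < 1 first. Then |x + -3| = |(x - -3) + 2*(-3)| <= |x - -3| + 2*|-3| < 1 + 6 = 7.
So |x^2 - (-3)^2| < delta * 7.
We need delta * 7 <= 3/50, i.e. delta <= 3/50/7 = 3/350.
Since 3/350 < 1, this is tighter than 1; take delta = 3/350.
So delta = 3/350 works.

3/350


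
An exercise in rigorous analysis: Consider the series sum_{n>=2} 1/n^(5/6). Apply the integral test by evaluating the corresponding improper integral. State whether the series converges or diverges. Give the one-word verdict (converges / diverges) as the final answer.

Let f(x) = x^(-5/6). Then f is positive, continuous, and decreasing on [2, infinity), so the integral test applies.
Compute the improper integral int_{2}^infinity f(x) dx:
  antiderivative F(x) = 6*x^(1/6).
  As x -> infinity, F(x) -> infinity (since p = 5/6 < 1).
  So the integral diverges. By the integral test, the series diverges.

diverges


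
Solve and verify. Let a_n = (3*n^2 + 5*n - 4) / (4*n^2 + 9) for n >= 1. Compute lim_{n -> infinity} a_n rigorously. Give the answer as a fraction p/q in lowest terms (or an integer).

Divide numerator and denominator by n^2, the highest power:
numerator / n^2 = 3 + 5/n - 4/n^2
denominator / n^2 = 4 + 9/n^2
As n -> infinity, all terms of the form c/n^k (k >= 1) tend to 0.
So numerator / n^2 -> 3 and denominator / n^2 -> 4.
Therefore lim a_n = 3/4.

3/4


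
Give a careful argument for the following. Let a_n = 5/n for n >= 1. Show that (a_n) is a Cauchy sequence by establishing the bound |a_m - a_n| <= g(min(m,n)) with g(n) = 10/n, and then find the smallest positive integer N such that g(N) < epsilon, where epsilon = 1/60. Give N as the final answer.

For any m, n >= 1, by the triangle inequality:
|a_m - a_n| = |5/m - 5/n| <= 5*1/m + 5*1/n <= 10/min(m,n).
So g(n) = 10/n bounds the Cauchy difference. Since g(n) -> 0, (a_n) is Cauchy.
Now solve g(N) < 1/60: 10/N < 1/60 <=> N > 10 / (1/60) = 600.
The smallest integer strictly greater than 600 is N = 601.
Check: g(601) = 10/601 = 10/601 < 1/60; g(600) = 1/60 >= 1/60. So N = 601.

601


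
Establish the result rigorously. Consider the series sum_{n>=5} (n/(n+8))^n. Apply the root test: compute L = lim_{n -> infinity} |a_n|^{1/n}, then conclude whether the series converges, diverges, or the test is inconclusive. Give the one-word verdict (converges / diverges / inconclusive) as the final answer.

Let a_n denote the general term. Form |a_n|^(1/n) and simplify:
|a_n|^(1/n) = n/(n + 8)
Take the limit as n -> infinity: L = 1.
Since L = 1, the root test is inconclusive. (In fact a_n = (n/(n+8))^n -> e^(-8) != 0, so the nth-term test shows divergence; but the root test itself gives no conclusion.)

inconclusive


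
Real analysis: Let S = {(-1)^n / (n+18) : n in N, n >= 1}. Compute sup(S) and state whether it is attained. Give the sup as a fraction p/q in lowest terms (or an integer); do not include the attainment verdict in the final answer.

Analysis:
- Values: -1/19, 1/20, -1/21, 1/22, -1/23, ...
- Positive terms (even n): 1/(2+18), 1/(4+18), ... decreasing -> max = 1/20 (n=2).
- Negative terms (odd n): -1/(1+18), -1/(3+18), ... increasing -> min = -1/19 (n=1).
- So sup = 1/20 (attained at n=2); inf = -1/19 (attained at n=1).
Conclusion: sup(S) = 1/20, attained in S.

1/20


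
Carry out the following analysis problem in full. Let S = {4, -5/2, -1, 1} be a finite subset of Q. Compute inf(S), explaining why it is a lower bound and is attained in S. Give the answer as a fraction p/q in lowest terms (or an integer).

S is finite, so inf(S) = min(S).
Sorted increasing:
-5/2, -1, 1, 4
The extremum is -5/2.
For every x in S, x >= -5/2. And -5/2 is in S, so it is attained.
Therefore inf(S) = -5/2.

-5/2


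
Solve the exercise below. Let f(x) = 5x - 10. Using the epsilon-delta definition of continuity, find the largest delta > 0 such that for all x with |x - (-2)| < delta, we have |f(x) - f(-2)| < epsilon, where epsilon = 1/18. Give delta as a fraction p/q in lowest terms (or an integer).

We compute f(-2) = 5*(-2) - 10 = -20.
|f(x) - f(-2)| = |5x - 10 - (-20)| = |5(x - (-2))| = 5|x - (-2)|.
We need 5|x - (-2)| < 1/18, i.e. |x - (-2)| < 1/18 / 5 = 1/90.
So any delta <= 1/90 works. Conversely, if delta > 1/90, then x = -2 + 1/90 satisfies |x - (-2)| = 1/90 < delta but |f(x) - f(-2)| = 5 * 1/90 = 1/18, which is not < 1/18; so no larger delta works.
Hence the largest such delta is 1/90.

1/90


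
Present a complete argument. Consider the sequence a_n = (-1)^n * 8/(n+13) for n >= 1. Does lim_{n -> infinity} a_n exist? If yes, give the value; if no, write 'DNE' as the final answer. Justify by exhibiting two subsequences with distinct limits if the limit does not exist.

Examine the behaviour of a_n along subsequences.
Even-n subsequence a_{2k} = 8/(2k+13) -> 0. Odd-n subsequence a_{2k+1} = -8/(2k+14) -> 0. Both tend to 0, which suggests the limit is 0; verify directly.
|a_n - 0| = 8/(n+13) < 8/n for every n >= 1.
Given epsilon > 0, choose a positive integer N > 8/epsilon. Then for all n >= N, |a_n| < 8/n <= 8/N < epsilon.
So by the definition of the limit, lim a_n exists and equals 0.

0


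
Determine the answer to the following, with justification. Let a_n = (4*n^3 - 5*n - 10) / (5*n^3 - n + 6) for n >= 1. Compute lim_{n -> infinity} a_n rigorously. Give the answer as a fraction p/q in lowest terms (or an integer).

Divide numerator and denominator by n^3, the highest power:
numerator / n^3 = 4 - 5/n^2 - 10/n^3
denominator / n^3 = 5 - 1/n^2 + 6/n^3
As n -> infinity, all terms of the form c/n^k (k >= 1) tend to 0.
So numerator / n^3 -> 4 and denominator / n^3 -> 5.
Therefore lim a_n = 4/5.

4/5


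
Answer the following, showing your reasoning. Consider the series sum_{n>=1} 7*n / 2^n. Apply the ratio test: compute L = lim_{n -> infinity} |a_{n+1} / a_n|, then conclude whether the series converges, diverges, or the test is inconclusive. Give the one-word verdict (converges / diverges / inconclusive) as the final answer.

Let a_n denote the general term. Form the ratio a_{n+1}/a_n and simplify:
a_{n+1}/a_n = (n + 1)/(2*n)
Take the limit as n -> infinity: L = 1/2.
Since L = 1/2 < 1, the ratio test implies the series converges.

converges


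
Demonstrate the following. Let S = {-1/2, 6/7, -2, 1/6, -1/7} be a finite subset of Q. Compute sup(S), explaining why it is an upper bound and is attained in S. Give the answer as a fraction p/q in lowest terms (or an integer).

S is finite, so sup(S) = max(S).
Sorted decreasing:
6/7, 1/6, -1/7, -1/2, -2
The extremum is 6/7.
For every x in S, x <= 6/7. And 6/7 is in S, so it is attained.
Therefore sup(S) = 6/7.

6/7


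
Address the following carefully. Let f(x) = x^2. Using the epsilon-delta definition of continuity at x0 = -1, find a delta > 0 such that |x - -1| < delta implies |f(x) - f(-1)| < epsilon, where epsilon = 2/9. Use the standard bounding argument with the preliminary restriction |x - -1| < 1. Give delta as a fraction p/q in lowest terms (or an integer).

Factor: |x^2 - (-1)^2| = |x - -1| * |x + -1|.
Impose |x - -1| < 1 first. Then |x + -1| = |(x - -1) + 2*(-1)| <= |x - -1| + 2*|-1| < 1 + 2 = 3.
So |x^2 - (-1)^2| < delta * 3.
We need delta * 3 <= 2/9, i.e. delta <= 2/9/3 = 2/27.
Since 2/27 < 1, this is tighter than 1; take delta = 2/27.
So delta = 2/27 works.

2/27


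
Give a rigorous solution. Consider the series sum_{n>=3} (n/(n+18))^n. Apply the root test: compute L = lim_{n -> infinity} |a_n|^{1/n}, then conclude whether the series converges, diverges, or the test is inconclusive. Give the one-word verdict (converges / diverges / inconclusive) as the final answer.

Let a_n denote the general term. Form |a_n|^(1/n) and simplify:
|a_n|^(1/n) = n/(n + 18)
Take the limit as n -> infinity: L = 1.
Since L = 1, the root test is inconclusive. (In fact a_n = (n/(n+18))^n -> e^(-18) != 0, so the nth-term test shows divergence; but the root test itself gives no conclusion.)

inconclusive


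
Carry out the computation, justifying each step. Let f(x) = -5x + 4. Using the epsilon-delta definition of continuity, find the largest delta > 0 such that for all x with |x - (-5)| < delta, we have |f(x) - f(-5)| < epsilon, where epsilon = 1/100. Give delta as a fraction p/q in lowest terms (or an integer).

We compute f(-5) = -5*(-5) + 4 = 29.
|f(x) - f(-5)| = |-5x + 4 - (29)| = |-5(x - (-5))| = 5|x - (-5)|.
We need 5|x - (-5)| < 1/100, i.e. |x - (-5)| < 1/100 / 5 = 1/500.
So any delta <= 1/500 works. Conversely, if delta > 1/500, then x = -5 + 1/500 satisfies |x - (-5)| = 1/500 < delta but |f(x) - f(-5)| = 5 * 1/500 = 1/100, which is not < 1/100; so no larger delta works.
Hence the largest such delta is 1/500.

1/500


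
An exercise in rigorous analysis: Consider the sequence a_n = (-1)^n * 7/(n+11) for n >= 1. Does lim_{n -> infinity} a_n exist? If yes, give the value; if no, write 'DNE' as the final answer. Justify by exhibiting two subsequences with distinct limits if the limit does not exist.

Examine the behaviour of a_n along subsequences.
Even-n subsequence a_{2k} = 7/(2k+11) -> 0. Odd-n subsequence a_{2k+1} = -7/(2k+12) -> 0. Both tend to 0, which suggests the limit is 0; verify directly.
|a_n - 0| = 7/(n+11) < 7/n for every n >= 1.
Given epsilon > 0, choose a positive integer N > 7/epsilon. Then for all n >= N, |a_n| < 7/n <= 7/N < epsilon.
So by the definition of the limit, lim a_n exists and equals 0.

0


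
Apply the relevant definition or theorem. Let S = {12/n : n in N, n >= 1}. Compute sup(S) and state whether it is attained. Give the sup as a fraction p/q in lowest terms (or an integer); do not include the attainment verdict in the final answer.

Analysis:
- Values: 12, 6, 4, 3, ... strictly decreasing.
- The maximum is 12 (n=1); sup = 12 (attained).
- The set is bounded below by 0; 12/n -> 0 so 0 is the greatest lower bound.
- 0 is not in the set, so inf = 0 is not attained.
Conclusion: sup(S) = 12, attained in S.

12


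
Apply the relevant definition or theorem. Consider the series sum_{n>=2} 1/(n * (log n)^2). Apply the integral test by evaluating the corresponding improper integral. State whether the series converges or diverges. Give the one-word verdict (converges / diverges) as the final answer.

Let f(x) = 1/(x*log(x)^2). Then f is positive, continuous, and decreasing on [2, infinity), so the integral test applies.
Compute the improper integral int_{2}^infinity f(x) dx:
  antiderivative F(x) = -1/log(x).
  F(x) -> 0 as x -> infinity.  int = 0 - F(2) = 1/log(2) < infinity. By the integral test, the series converges.

converges


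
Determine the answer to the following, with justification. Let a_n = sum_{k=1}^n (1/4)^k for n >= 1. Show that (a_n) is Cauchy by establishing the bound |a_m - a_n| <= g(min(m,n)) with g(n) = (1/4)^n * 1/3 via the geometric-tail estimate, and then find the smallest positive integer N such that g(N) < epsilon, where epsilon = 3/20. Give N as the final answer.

For m > n >= 1: |a_m - a_n| = sum_{k=n+1}^m (1/4)^k < sum_{k=n+1}^infinity (1/4)^k = (1/4)^(n+1) / (1 - 1/4) = (1/4)^n * (1/4) * (4/3) = (1/4)^n * 1/3.
So g(n) = (1/4)^n / 3. Since g(n) -> 0, (a_n) is Cauchy.
Now solve g(N) < 3/20: (1/4)^N / 3 < 3/20 <=> 4^N > 1 / (3 * 3/20) = 20/9.
Check powers of 4: 4^0 = 1 <= 20/9, 4^1 = 4 > 20/9.
So the smallest such N is 1. Check: g(1) = 1/(3 * 4) = 1/12 < 3/20.

1


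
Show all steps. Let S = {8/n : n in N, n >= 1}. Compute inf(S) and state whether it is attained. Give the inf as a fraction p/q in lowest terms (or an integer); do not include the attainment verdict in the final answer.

Analysis:
- Values: 8, 4, 8/3, 2, ... strictly decreasing.
- The maximum is 8 (n=1); sup = 8 (attained).
- The set is bounded below by 0; 8/n -> 0 so 0 is the greatest lower bound.
- 0 is not in the set, so inf = 0 is not attained.
Conclusion: inf(S) = 0, not attained in S.

0


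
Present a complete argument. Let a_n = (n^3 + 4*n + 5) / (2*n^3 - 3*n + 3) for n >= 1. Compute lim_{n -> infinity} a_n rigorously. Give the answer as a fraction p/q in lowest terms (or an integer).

Divide numerator and denominator by n^3, the highest power:
numerator / n^3 = 1 + 4/n^2 + 5/n^3
denominator / n^3 = 2 - 3/n^2 + 3/n^3
As n -> infinity, all terms of the form c/n^k (k >= 1) tend to 0.
So numerator / n^3 -> 1 and denominator / n^3 -> 2.
Therefore lim a_n = 1/2.

1/2


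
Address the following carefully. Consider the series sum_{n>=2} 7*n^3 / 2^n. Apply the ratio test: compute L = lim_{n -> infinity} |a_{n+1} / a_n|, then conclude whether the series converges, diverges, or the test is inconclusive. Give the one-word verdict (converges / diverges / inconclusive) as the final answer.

Let a_n denote the general term. Form the ratio a_{n+1}/a_n and simplify:
a_{n+1}/a_n = (n + 1)^3/(2*n^3)
Take the limit as n -> infinity: L = 1/2.
Since L = 1/2 < 1, the ratio test implies the series converges.

converges


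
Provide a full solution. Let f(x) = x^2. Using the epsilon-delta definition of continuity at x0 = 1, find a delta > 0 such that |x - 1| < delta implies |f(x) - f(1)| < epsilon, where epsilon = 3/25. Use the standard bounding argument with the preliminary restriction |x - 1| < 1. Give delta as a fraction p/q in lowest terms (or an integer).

Factor: |x^2 - (1)^2| = |x - 1| * |x + 1|.
Impose |x - 1| < 1 first. Then |x + 1| = |(x - 1) + 2*(1)| <= |x - 1| + 2*|1| < 1 + 2 = 3.
So |x^2 - (1)^2| < delta * 3.
We need delta * 3 <= 3/25, i.e. delta <= 3/25/3 = 1/25.
Since 1/25 < 1, this is tighter than 1; take delta = 1/25.
So delta = 1/25 works.

1/25


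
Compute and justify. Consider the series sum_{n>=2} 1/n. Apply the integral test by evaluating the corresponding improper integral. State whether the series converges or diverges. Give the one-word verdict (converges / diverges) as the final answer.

Let f(x) = 1/x. Then f is positive, continuous, and decreasing on [2, infinity), so the integral test applies.
Compute the improper integral int_{2}^infinity f(x) dx:
  antiderivative F(x) = log(x).
  As x -> infinity, log(x) -> infinity.
  So int = infinity - log(2) = infinity. By the integral test, the series diverges.

diverges


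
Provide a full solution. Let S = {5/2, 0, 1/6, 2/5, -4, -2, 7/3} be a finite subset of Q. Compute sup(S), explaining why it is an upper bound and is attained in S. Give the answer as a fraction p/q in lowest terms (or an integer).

S is finite, so sup(S) = max(S).
Sorted decreasing:
5/2, 7/3, 2/5, 1/6, 0, -2, -4
The extremum is 5/2.
For every x in S, x <= 5/2. And 5/2 is in S, so it is attained.
Therefore sup(S) = 5/2.

5/2


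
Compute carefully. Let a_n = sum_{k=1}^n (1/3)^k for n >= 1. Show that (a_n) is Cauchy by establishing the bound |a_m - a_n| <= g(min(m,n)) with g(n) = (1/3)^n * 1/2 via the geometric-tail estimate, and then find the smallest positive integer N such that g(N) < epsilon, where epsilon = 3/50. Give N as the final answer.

For m > n >= 1: |a_m - a_n| = sum_{k=n+1}^m (1/3)^k < sum_{k=n+1}^infinity (1/3)^k = (1/3)^(n+1) / (1 - 1/3) = (1/3)^n * (1/3) * (3/2) = (1/3)^n * 1/2.
So g(n) = (1/3)^n / 2. Since g(n) -> 0, (a_n) is Cauchy.
Now solve g(N) < 3/50: (1/3)^N / 2 < 3/50 <=> 3^N > 1 / (2 * 3/50) = 25/3.
Check powers of 3: 3^1 = 3 <= 25/3, 3^2 = 9 > 25/3.
So the smallest such N is 2. Check: g(2) = 1/(2 * 9) = 1/18 < 3/50.

2


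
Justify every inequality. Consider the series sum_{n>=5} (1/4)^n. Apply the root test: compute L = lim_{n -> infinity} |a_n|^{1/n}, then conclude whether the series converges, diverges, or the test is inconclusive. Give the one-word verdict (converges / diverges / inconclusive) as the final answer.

Let a_n denote the general term. Form |a_n|^(1/n) and simplify:
|a_n|^(1/n) = 1/4
Take the limit as n -> infinity: L = 1/4.
Since L = 1/4 < 1, the root test implies convergence.

converges


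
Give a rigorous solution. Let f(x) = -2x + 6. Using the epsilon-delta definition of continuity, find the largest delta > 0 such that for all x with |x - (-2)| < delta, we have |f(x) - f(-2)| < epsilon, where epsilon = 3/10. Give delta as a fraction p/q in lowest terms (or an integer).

We compute f(-2) = -2*(-2) + 6 = 10.
|f(x) - f(-2)| = |-2x + 6 - (10)| = |-2(x - (-2))| = 2|x - (-2)|.
We need 2|x - (-2)| < 3/10, i.e. |x - (-2)| < 3/10 / 2 = 3/20.
So any delta <= 3/20 works. Conversely, if delta > 3/20, then x = -2 + 3/20 satisfies |x - (-2)| = 3/20 < delta but |f(x) - f(-2)| = 2 * 3/20 = 3/10, which is not < 3/10; so no larger delta works.
Hence the largest such delta is 3/20.

3/20


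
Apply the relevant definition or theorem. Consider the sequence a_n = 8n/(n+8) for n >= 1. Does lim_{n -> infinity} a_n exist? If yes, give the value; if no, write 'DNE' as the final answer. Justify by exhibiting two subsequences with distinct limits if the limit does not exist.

Examine the behaviour of a_n along subsequences.
Even-n subsequence a_{2k} = 8(2k)/(2k+8) -> 8. Odd-n subsequence a_{2k+1} = 8(2k+1)/(2k+9) -> 8. Both tend to 8, which suggests the limit is 8; verify directly.
|a_n - 8| = |8n - 8(n+8)| / (n+8) = 64/(n+8) < 64/n for every n >= 1.
Given epsilon > 0, choose a positive integer N > 64/epsilon. Then for all n >= N, |a_n - 8| < 64/n <= 64/N < epsilon.
So by the definition of the limit, lim a_n exists and equals 8.

8


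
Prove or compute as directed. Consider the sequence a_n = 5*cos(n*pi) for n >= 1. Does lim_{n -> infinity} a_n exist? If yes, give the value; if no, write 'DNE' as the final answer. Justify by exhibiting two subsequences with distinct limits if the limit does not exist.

Examine the behaviour of a_n along subsequences.
cos(n*pi) = (-1)^n, so a_n = 5*(-1)^n. a_{2k} = 5 -> 5. a_{2k+1} = -5 -> -5.
Since these two subsequential limits are 5 and -5, distinct, the full sequence cannot converge (a convergent sequence has all subsequences tending to the same limit). So lim a_n does not exist.

DNE


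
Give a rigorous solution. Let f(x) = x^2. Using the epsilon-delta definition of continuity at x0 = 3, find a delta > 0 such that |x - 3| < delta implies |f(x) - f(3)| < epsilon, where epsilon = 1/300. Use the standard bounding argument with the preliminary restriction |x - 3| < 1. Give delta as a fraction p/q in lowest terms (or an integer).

Factor: |x^2 - (3)^2| = |x - 3| * |x + 3|.
Impose |x - 3| < 1 first. Then |x + 3| = |(x - 3) + 2*(3)| <= |x - 3| + 2*|3| < 1 + 6 = 7.
So |x^2 - (3)^2| < delta * 7.
We need delta * 7 <= 1/300, i.e. delta <= 1/300/7 = 1/2100.
Since 1/2100 < 1, this is tighter than 1; take delta = 1/2100.
So delta = 1/2100 works.

1/2100


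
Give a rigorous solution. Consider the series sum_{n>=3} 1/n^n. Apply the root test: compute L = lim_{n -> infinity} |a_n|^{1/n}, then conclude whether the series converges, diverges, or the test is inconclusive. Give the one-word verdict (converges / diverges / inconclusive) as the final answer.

Let a_n denote the general term. Form |a_n|^(1/n) and simplify:
|a_n|^(1/n) = 1/n
Take the limit as n -> infinity: L = 0.
Since L = 0 < 1, the root test implies convergence.

converges


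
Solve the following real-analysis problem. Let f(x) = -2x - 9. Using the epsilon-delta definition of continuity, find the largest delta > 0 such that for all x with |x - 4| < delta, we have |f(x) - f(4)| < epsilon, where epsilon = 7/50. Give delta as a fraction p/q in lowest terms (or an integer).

We compute f(4) = -2*(4) - 9 = -17.
|f(x) - f(4)| = |-2x - 9 - (-17)| = |-2(x - 4)| = 2|x - 4|.
We need 2|x - 4| < 7/50, i.e. |x - 4| < 7/50 / 2 = 7/100.
So any delta <= 7/100 works. Conversely, if delta > 7/100, then x = 4 + 7/100 satisfies |x - 4| = 7/100 < delta but |f(x) - f(4)| = 2 * 7/100 = 7/50, which is not < 7/50; so no larger delta works.
Hence the largest such delta is 7/100.

7/100


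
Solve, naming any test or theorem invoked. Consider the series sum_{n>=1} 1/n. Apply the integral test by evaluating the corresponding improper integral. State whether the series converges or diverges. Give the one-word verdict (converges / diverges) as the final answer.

Let f(x) = 1/x. Then f is positive, continuous, and decreasing on [1, infinity), so the integral test applies.
Compute the improper integral int_{1}^infinity f(x) dx:
  antiderivative F(x) = log(x).
  As x -> infinity, log(x) -> infinity.
  So int = infinity - log(1) = infinity. By the integral test, the series diverges.

diverges


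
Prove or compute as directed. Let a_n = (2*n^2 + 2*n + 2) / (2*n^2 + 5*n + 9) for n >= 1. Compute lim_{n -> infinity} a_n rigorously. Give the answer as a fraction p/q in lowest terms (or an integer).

Divide numerator and denominator by n^2, the highest power:
numerator / n^2 = 2 + 2/n + 2/n^2
denominator / n^2 = 2 + 5/n + 9/n^2
As n -> infinity, all terms of the form c/n^k (k >= 1) tend to 0.
So numerator / n^2 -> 2 and denominator / n^2 -> 2.
Therefore lim a_n = 1.

1
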